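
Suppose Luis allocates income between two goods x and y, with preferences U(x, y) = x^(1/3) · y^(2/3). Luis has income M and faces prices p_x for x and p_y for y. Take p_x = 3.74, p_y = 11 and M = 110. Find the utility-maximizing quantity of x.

MU_x/MU_y = (1/3·y)/(2/3·x); tangency sets this equal to p_x/p_y.
Rearranging, p_y·y = 2·p_x·x. Substituting into the budget gives p_x·x·(1 + 2) = M.
Demand: x*(p_x,p_y,M) = 1/3·M/p_x and y* = 2/3·M/p_y.
At p_x=3.74, p_y=11, M=110: x* = 1/3·110/3.74 = 9.8039.

x* = 9.8039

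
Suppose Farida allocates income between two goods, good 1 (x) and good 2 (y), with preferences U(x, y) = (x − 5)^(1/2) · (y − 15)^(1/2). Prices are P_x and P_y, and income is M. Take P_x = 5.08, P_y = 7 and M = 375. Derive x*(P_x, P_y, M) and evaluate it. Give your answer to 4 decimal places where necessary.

Substituting into the budget: x* = 5 + 0.5·(M − 5·P_x − 15·P_y)/P_x, and y* = 15 + 0.5·(…)/P_y.
Discretionary income = 375 − 5·5.08 − 15·7 = 244.6; x* = 5 + 0.5·244.6/5.08 = 29.0748.

x* = 29.0748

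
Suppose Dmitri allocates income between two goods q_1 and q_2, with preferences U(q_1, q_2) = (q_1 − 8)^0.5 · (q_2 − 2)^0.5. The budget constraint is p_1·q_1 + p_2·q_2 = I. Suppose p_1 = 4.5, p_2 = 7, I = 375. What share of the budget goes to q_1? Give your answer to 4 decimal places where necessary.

share on q_1 = 0.5293

This is Cobb-Douglas in (q_1−8, q_2−2): tangency gives 0.5·p_2·(q_2−2) = 0.5·p_1·(q_1−8).
After buying the subsistence bundle (8, 2), a share 0.5 of the remaining income goes to q_1: q_1* = 8 + 0.5·(I − 8p_1 − 2p_2)/p_1.
Discretionary income = 375 − 8·4.5 − 2·7 = 325; q_1* = 8 + 0.5·325/4.5 = 44.1111; q_2* = 2 + 0.5·325/7 = 25.2143.
Expenditure on q_1: 4.5·44.1111 = 198.5; share = 0.5293.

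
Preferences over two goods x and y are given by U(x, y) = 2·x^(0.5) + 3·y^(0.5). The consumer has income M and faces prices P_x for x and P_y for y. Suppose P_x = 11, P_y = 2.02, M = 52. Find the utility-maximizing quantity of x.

MU_x ∝ 2·x^(-0.5), MU_y ∝ 3·y^(-0.5), so MRS = (2/3)·(y/x)^(0.5) = P_x/P_y.
Solve for the ratio: y/x = [(3/2)·P_x/P_y]^(2).
Substitute y = (y/x)·x into the budget: x* = M/(P_x + P_y·(y/x)).
Numerically y/x = 66.7214, so x* = 52/(11 + 2.02·66.7214) = 0.3567.

x* = 0.3567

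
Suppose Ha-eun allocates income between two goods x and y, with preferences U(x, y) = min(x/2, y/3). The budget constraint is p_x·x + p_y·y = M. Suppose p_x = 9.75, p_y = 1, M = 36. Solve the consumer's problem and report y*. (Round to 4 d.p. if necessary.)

Leontief preferences: the optimum is at the kink where x/2 = y/3, i.e. y = (3/2)·x.
Budget: p_x·x + p_y·(3/2)·x = M, so (2·p_x + 3·p_y)·x = 2·M.
Demand: x*(p_x,p_y,M) = 2·M/(2·p_x + 3·p_y), y* = 3·M/(2·p_x + 3·p_y).
Here 2·9.75 + 3·1 = 22.5, giving y* = 4.8.

y* = 4.8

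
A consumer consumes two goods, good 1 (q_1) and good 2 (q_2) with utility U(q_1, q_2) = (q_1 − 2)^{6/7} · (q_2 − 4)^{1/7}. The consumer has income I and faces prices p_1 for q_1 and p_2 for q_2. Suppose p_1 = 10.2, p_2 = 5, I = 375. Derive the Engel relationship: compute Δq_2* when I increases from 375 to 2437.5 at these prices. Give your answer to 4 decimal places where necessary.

This is Cobb-Douglas in (q_1−2, q_2−4): tangency gives 6/7·p_2·(q_2−4) = 1/7·p_1·(q_1−2).
Substituting into the budget: q_1* = 2 + 6/7·(I − 2·p_1 − 4·p_2)/p_1, and q_2* = 4 + 1/7·(…)/p_2.
Discretionary income = 375 − 2·10.2 − 4·5 = 334.6; q_2* = 4 + 1/7·334.6/5 = 13.56.
At I' = 2437.5: q_2* = 72.4886. Change: 72.4886 − 13.56 = 58.9286.

Δq_2* = 58.9286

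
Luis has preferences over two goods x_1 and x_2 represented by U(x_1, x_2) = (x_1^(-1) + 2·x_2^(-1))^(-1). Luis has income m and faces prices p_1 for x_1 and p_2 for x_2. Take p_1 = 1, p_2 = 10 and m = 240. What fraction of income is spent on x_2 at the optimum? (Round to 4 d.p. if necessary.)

MU_x_1 ∝ x_1^(-2), MU_x_2 ∝ 2·x_2^(-2), so MRS = (1/2)·(x_2/x_1)^(2) = p_1/p_2.
Hence x_2/x_1 = (2·p_1/p_2)^(1/(2)), i.e. raised to the 0.5 power.
Substitute x_2 = (x_2/x_1)·x_1 into the budget: x_1* = m/(p_1 + p_2·(x_2/x_1)).
Numerically x_2/x_1 = 0.447214, so x_1* = 240/(1 + 10·0.447214) = 43.8586 and x_2* = 0.447214·43.8586 = 19.6141.
Expenditure on x_2: 10·19.6141 = 196.1414; share = 0.8173.

share on x_2 = 0.8173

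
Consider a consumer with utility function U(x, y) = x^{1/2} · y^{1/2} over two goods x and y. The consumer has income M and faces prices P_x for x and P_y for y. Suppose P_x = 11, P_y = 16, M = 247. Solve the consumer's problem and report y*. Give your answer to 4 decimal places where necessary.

MU_x/MU_y = (0.5·y)/(0.5·x); tangency sets this equal to P_x/P_y.
So 0.5·P_y·y = 0.5·P_x·x; combined with the budget, a share 0.5 of income goes to x.
Demand: x*(P_x,P_y,M) = 0.5·M/P_x and y* = 0.5·M/P_y.
At P_x=11, P_y=16, M=247: y* = 0.5·247/16 = 7.7188.

y* = 7.7188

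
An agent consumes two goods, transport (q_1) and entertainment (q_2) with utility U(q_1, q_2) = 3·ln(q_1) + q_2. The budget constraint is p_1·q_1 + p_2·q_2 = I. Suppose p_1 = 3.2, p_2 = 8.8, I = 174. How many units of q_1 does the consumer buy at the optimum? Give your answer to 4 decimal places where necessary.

q_1* = 8.25

Set MRS = p_1/p_2: (3/q_1)/1 = p_1/p_2.
So q_1*(p_1,p_2) = 3·p_2/p_1, independent of income; and q_2* = (I − 3·p_2)/p_2.
At the given prices: q_1* = 3·8.8/3.2 = 8.25.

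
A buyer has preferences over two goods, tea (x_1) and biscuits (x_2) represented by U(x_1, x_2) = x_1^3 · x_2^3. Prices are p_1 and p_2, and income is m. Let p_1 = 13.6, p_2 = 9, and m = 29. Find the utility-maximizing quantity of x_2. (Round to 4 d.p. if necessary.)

x_2* = 1.6111

Tangency: MRS = x_2/x_1 = p_1/p_2.
Rearranging, p_2·x_2 = p_1·x_1. Substituting into the budget gives p_1·x_1·(1 + 1) = m.
Demand: x_1*(p_1,p_2,m) = 0.5·m/p_1 and x_2* = 0.5·m/p_2.
At p_1=13.6, p_2=9, m=29: x_2* = 0.5·29/9 = 1.6111.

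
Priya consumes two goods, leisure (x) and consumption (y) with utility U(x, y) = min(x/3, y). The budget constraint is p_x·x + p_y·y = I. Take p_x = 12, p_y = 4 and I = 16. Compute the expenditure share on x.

share on x = 0.9

Here 3·12 + 4 = 40, giving x* = 1.2 and y* = 0.4.
Expenditure on x: 12·1.2 = 14.4; share = 0.9.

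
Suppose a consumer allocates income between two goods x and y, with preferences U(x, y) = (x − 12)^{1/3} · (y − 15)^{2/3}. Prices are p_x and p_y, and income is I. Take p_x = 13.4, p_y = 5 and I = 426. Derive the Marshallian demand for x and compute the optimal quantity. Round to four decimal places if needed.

x* = 16.7313

MRS = (1/2)·(y−15)/(x−12). Tangency with p_x/p_y gives y−15 = 2·(p_x/p_y)·(x−12).
After buying the subsistence bundle (12, 15), a share 1/3 of the remaining income goes to x: x* = 12 + 1/3·(I − 12p_x − 15p_y)/p_x.
Discretionary income = 426 − 12·13.4 − 15·5 = 190.2; x* = 12 + 1/3·190.2/13.4 = 16.7313.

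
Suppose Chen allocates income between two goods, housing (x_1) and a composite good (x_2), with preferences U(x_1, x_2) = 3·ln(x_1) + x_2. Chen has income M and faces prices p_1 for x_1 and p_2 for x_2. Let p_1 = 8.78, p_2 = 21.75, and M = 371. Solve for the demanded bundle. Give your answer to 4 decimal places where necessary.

MU_x_1 = 3/x_1, MU_x_2 = 1. Tangency: 3/x_1 = p_1/p_2.
So x_1*(p_1,p_2) = 3·p_2/p_1, independent of income; and x_2* = (M − 3·p_2)/p_2.
At the given prices: x_1* = 3·21.75/8.78 = 7.4317, and x_2* = 14.0575.

x_1* = 7.4317, x_2* = 14.0575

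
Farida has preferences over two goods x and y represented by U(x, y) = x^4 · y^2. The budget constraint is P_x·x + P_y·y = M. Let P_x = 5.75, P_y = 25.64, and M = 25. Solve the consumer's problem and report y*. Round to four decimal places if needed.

Tangency: MRS = 2·y/x = P_x/P_y.
So 4·P_y·y = 2·P_x·x; combined with the budget, a share 2/3 of income goes to x.
Demand: x*(P_x,P_y,M) = 2/3·M/P_x and y* = 1/3·M/P_y.
At P_x=5.75, P_y=25.64, M=25: y* = 1/3·25/25.64 = 0.325.

y* = 0.325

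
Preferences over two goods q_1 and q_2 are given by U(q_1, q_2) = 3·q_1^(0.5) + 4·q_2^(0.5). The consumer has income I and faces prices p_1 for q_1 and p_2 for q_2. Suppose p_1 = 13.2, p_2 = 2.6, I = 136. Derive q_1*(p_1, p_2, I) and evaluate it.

From the CES first-order condition, (3/4)·(q_2/q_1)^(0.5) = p_1/p_2.
Hence q_2/q_1 = ((4/3)·p_1/p_2)^(1/(0.5)), i.e. raised to the 2 power.
Substitute q_2 = (q_2/q_1)·q_1 into the budget: q_1* = I/(p_1 + p_2·(q_2/q_1)).
Numerically q_2/q_1 = 45.822485, so q_1* = 136/(13.2 + 2.6·45.822485) = 1.0277.

q_1* = 1.0277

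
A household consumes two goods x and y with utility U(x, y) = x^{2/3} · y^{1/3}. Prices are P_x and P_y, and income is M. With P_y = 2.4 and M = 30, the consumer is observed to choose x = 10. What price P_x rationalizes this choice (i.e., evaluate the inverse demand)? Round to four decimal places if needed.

P_x = 2

The MRS is 2·y/x. Set MRS = P_x/P_y.
Rearranging, P_y·y = (1/2)·P_x·x. Substituting into the budget gives P_x·x·(1 + (1/2)) = M.
Demand: x*(P_x,P_y,M) = 2/3·M/P_x and y* = 1/3·M/P_y.
Set x* = 10 in the demand function and solve for P_x: P_x = 2.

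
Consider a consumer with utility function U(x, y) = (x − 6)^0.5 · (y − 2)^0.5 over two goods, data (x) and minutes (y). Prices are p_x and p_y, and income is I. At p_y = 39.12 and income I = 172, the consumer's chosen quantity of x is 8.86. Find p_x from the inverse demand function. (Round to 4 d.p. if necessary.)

p_x = 8

This is Cobb-Douglas in (x−6, y−2): tangency gives 0.5·p_y·(y−2) = 0.5·p_x·(x−6).
Substituting into the budget: x* = 6 + 0.5·(I − 6·p_x − 2·p_y)/p_x, and y* = 2 + 0.5·(…)/p_y.
Set x* = 8.86 in the demand function and solve for p_x: p_x = 8.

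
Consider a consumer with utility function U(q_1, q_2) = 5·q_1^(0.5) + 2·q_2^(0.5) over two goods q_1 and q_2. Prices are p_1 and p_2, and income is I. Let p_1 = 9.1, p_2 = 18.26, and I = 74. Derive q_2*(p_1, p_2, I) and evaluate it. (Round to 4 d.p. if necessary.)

MU_q_1 ∝ 5·q_1^(-0.5), MU_q_2 ∝ 2·q_2^(-0.5), so MRS = (5/2)·(q_2/q_1)^(0.5) = p_1/p_2.
Solve for the ratio: q_2/q_1 = [(2/5)·p_1/p_2]^(2).
Substitute q_2 = (q_2/q_1)·q_1 into the budget: q_1* = I/(p_1 + p_2·(q_2/q_1)).
Numerically q_2/q_1 = 0.039738, so q_1* = 74/(9.1 + 18.26·0.039738) = 7.5313 and q_2* = 0.039738·7.5313 = 0.2993.

q_2* = 0.2993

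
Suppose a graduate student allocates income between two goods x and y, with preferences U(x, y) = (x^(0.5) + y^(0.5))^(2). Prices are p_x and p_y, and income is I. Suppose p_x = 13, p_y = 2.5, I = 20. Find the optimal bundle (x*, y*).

MU_x ∝ x^(-0.5), MU_y ∝ y^(-0.5), so MRS = (y/x)^(0.5) = p_x/p_y.
Hence y/x = (p_x/p_y)^(1/(0.5)), i.e. raised to the 2 power.
Substitute y = (y/x)·x into the budget: x* = I/(p_x + p_y·(y/x)).
Numerically y/x = 27.04, so x* = 20/(13 + 2.5·27.04) = 0.2481 and y* = 27.04·0.2481 = 6.7097.

x* = 0.2481, y* = 6.7097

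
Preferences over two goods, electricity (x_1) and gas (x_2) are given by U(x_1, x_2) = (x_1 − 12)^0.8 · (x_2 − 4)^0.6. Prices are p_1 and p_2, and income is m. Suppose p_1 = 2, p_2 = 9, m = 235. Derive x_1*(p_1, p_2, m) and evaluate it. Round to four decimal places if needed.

MRS = (4/3)·(x_2−4)/(x_1−12). Tangency with p_1/p_2 gives x_2−4 = (3/4)·(p_1/p_2)·(x_1−12).
After buying the subsistence bundle (12, 4), a share 4/7 of the remaining income goes to x_1: x_1* = 12 + 4/7·(m − 12p_1 − 4p_2)/p_1.
Discretionary income = 235 − 12·2 − 4·9 = 175; x_1* = 12 + 4/7·175/2 = 62.

x_1* = 62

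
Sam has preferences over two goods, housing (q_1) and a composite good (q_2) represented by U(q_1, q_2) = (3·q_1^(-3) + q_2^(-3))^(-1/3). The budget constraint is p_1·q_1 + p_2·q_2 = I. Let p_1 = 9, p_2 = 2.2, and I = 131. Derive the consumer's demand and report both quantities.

q_1* = 11.5141, q_2* = 12.4424

MRS = MU_q_1/MU_q_2 = 3·(q_2/q_1)^(4). Set equal to p_1/p_2.
Solve for the ratio: q_2/q_1 = [(1/3)·p_1/p_2]^(0.25).
Substitute q_2 = (q_2/q_1)·q_1 into the budget: q_1* = I/(p_1 + p_2·(q_2/q_1)).
Numerically q_2/q_1 = 1.080624, so q_1* = 131/(9 + 2.2·1.080624) = 11.5141 and q_2* = 1.080624·11.5141 = 12.4424.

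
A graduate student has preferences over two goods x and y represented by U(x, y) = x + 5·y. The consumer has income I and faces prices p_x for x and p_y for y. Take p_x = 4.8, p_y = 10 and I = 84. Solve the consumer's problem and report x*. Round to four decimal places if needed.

Linear utility — the consumer picks whichever good has higher MU/price: 1/4.8 = 0.2083 vs 5/10 = 0.5.
y gives more utility per dollar, so spend all income on y: y* = I/p_y, x* = 0.
Numerically: x* = 0, y* = 8.4.

x* = 0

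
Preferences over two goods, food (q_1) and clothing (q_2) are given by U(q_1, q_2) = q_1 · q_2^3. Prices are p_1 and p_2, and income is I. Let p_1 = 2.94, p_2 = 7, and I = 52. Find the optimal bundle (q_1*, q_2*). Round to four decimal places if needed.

q_1* = 4.4218, q_2* = 5.5714

Demand: q_1*(p_1,p_2,I) = 0.25·I/p_1 and q_2* = 0.75·I/p_2.
At p_1=2.94, p_2=7, I=52: q_1* = 0.25·52/2.94 = 4.4218, q_2* = 5.5714.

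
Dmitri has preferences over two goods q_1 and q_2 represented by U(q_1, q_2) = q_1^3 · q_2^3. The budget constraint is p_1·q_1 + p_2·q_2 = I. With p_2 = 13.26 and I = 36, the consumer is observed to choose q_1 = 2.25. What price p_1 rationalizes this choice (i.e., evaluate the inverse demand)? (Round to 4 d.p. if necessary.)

p_1 = 8

The MRS is q_2/q_1. Set MRS = p_1/p_2.
So 3·p_2·q_2 = 3·p_1·q_1; combined with the budget, a share 0.5 of income goes to q_1.
Demand: q_1*(p_1,p_2,I) = 0.5·I/p_1 and q_2* = 0.5·I/p_2.
Set q_1* = 2.25 in the demand function and solve for p_1: p_1 = 8.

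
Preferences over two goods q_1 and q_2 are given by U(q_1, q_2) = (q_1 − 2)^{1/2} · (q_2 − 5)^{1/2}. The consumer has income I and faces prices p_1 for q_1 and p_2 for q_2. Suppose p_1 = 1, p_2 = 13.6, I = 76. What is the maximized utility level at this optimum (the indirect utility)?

V = 0.8135

Discretionary income = 76 − 2·1 − 5·13.6 = 6; q_1* = 2 + 0.5·6/1 = 5; q_2* = 5 + 0.5·6/13.6 = 5.2206.
Utility at the optimum: U(5, 5.2206) = 0.8135.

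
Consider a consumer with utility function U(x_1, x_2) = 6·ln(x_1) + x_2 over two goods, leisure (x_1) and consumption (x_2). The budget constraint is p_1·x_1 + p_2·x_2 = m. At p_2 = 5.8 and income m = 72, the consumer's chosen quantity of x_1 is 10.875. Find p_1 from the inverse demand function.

p_1 = 3.2

Set MRS = p_1/p_2: (6/x_1)/1 = p_1/p_2.
So x_1*(p_1,p_2) = 6·p_2/p_1, independent of income; and x_2* = (m − 6·p_2)/p_2.
Set x_1* = 10.875 in the demand function and solve for p_1: p_1 = 3.2.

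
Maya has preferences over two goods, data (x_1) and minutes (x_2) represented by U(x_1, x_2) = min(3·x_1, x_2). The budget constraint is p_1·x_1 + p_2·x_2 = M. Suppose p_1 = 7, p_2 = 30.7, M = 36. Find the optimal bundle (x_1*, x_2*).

x_1* = 0.3633, x_2* = 1.0898

With perfect complements, no substitution: consume in ratio x_1:x_2 = 1:3.
Budget: p_1·x_1 + p_2·3·x_1 = M, so (p_1 + 3·p_2)·x_1 = M.
Demand: x_1*(p_1,p_2,M) = M/(p_1 + 3·p_2), x_2* = 3·M/(p_1 + 3·p_2).
Here 7 + 3·30.7 = 99.1, giving x_1* = 0.3633 and x_2* = 1.0898.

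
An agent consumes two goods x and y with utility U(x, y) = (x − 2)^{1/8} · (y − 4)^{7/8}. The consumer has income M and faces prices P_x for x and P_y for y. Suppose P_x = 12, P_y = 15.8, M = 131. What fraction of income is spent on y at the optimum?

MRS = (1/7)·(y−4)/(x−2). Tangency with P_x/P_y gives y−4 = 7·(P_x/P_y)·(x−2).
Substituting into the budget: x* = 2 + 0.125·(M − 2·P_x − 4·P_y)/P_x, and y* = 4 + 0.875·(…)/P_y.
Discretionary income = 131 − 2·12 − 4·15.8 = 43.8; x* = 2 + 0.125·43.8/12 = 2.4562; y* = 4 + 0.875·43.8/15.8 = 6.4256.
Expenditure on y: 15.8·6.4256 = 101.525; share = 0.775.

share on y = 0.775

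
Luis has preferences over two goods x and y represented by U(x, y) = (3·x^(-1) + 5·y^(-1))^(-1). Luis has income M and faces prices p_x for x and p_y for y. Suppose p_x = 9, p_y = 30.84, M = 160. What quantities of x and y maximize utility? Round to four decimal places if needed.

x* = 5.2445, y* = 3.6576

MU_x ∝ 3·x^(-2), MU_y ∝ 5·y^(-2), so MRS = (3/5)·(y/x)^(2) = p_x/p_y.
Hence y/x = ((5/3)·p_x/p_y)^(1/(2)), i.e. raised to the 0.5 power.
With the ratio pinned down, the budget gives x* = M/(p_x + p_y·(y/x)) and y* = (y/x)·x*.
Numerically y/x = 0.69741, so x* = 160/(9 + 30.84·0.69741) = 5.2445 and y* = 0.69741·5.2445 = 3.6576.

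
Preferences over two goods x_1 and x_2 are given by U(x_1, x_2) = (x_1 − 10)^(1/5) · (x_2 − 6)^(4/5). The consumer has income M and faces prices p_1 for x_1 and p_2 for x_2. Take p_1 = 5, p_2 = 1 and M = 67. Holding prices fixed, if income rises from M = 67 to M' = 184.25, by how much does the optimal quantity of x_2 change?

Let x_1' = x_1−10, x_2' = x_2−6. MRS = (1/4)·x_2'/x_1' = p_1/p_2.
Substituting into the budget: x_1* = 10 + 0.2·(M − 10·p_1 − 6·p_2)/p_1, and x_2* = 6 + 0.8·(…)/p_2.
Discretionary income = 67 − 10·5 − 6·1 = 11; x_2* = 6 + 0.8·11/1 = 14.8.
At M' = 184.25: x_2* = 108.6. Change: 108.6 − 14.8 = 93.8.

Δx_2* = 93.8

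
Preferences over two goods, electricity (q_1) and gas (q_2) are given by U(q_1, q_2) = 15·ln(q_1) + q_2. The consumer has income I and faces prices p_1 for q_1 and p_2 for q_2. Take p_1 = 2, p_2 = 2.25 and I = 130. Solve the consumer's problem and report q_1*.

Set MRS = p_1/p_2: (15/q_1)/1 = p_1/p_2.
So q_1*(p_1,p_2) = 15·p_2/p_1, independent of income; and q_2* = (I − 15·p_2)/p_2.
At the given prices: q_1* = 15·2.25/2 = 16.875.

q_1* = 16.875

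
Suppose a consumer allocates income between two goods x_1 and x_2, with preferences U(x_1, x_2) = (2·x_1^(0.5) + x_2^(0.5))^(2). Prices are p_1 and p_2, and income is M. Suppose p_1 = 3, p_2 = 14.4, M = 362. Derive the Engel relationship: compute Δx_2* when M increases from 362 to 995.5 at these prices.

MU_x_1 ∝ 2·x_1^(-0.5), MU_x_2 ∝ x_2^(-0.5), so MRS = 2·(x_2/x_1)^(0.5) = p_1/p_2.
Hence x_2/x_1 = ((1/2)·p_1/p_2)^(1/(0.5)), i.e. raised to the 2 power.
Substitute x_2 = (x_2/x_1)·x_1 into the budget: x_1* = M/(p_1 + p_2·(x_2/x_1)).
Numerically x_2/x_1 = 0.010851, so x_1* = 362/(3 + 14.4·0.010851) = 114.6931 and x_2* = 0.010851·114.6931 = 1.2445.
At M' = 995.5: x_2* = 3.4224. Change: 3.4224 − 1.2445 = 2.1779.

Δx_2* = 2.1779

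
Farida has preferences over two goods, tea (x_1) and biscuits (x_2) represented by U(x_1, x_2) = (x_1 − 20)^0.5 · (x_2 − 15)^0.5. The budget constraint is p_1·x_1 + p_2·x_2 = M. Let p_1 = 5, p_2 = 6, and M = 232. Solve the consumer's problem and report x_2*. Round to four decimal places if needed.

This is Cobb-Douglas in (x_1−20, x_2−15): tangency gives 0.5·p_2·(x_2−15) = 0.5·p_1·(x_1−20).
Substituting into the budget: x_1* = 20 + 0.5·(M − 20·p_1 − 15·p_2)/p_1, and x_2* = 15 + 0.5·(…)/p_2.
Discretionary income = 232 − 20·5 − 15·6 = 42; x_2* = 15 + 0.5·42/6 = 18.5.

x_2* = 18.5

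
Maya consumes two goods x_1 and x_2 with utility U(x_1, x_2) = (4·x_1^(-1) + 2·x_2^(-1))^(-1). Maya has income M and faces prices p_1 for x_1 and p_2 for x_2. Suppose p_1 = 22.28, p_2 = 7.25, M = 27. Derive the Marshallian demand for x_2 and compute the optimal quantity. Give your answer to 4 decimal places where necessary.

From the CES first-order condition, 2·(x_2/x_1)^(2) = p_1/p_2.
Solve for the ratio: x_2/x_1 = [(1/2)·p_1/p_2]^(0.5).
With the ratio pinned down, the budget gives x_1* = M/(p_1 + p_2·(x_2/x_1)) and x_2* = (x_2/x_1)·x_1*.
Numerically x_2/x_1 = 1.239577, so x_1* = 27/(22.28 + 7.25·1.239577) = 0.8635 and x_2* = 1.239577·0.8635 = 1.0704.

x_2* = 1.0704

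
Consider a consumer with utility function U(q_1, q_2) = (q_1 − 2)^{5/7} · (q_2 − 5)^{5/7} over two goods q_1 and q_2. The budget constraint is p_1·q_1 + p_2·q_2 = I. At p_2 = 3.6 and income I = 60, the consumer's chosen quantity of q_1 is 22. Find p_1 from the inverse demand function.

p_1 = 1

MRS = (q_2−5)/(q_1−2). Tangency with p_1/p_2 gives q_2−5 = (p_1/p_2)·(q_1−2).
Substituting into the budget: q_1* = 2 + 0.5·(I − 2·p_1 − 5·p_2)/p_1, and q_2* = 5 + 0.5·(…)/p_2.
Set q_1* = 22 in the demand function and solve for p_1: p_1 = 1.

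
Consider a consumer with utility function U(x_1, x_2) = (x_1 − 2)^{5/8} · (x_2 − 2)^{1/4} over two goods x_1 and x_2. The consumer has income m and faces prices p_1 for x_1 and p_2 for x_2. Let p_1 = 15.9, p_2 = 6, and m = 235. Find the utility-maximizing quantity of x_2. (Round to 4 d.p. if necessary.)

x_2* = 11.1048

Discretionary income = 235 − 2·15.9 − 2·6 = 191.2; x_2* = 2 + 2/7·191.2/6 = 11.1048.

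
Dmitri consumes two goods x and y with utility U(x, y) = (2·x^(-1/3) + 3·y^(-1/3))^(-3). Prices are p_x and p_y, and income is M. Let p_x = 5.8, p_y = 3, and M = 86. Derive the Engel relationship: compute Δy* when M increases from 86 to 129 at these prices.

Δy* = 7.665

MRS = MU_x/MU_y = (2/3)·(y/x)^(4/3). Set equal to p_x/p_y.
Solve for the ratio: y/x = [(3/2)·p_x/p_y]^(0.75).
Substitute y = (y/x)·x into the budget: x* = M/(p_x + p_y·(y/x)).
Numerically y/x = 2.222279, so x* = 86/(5.8 + 3·2.222279) = 6.8983 and y* = 2.222279·6.8983 = 15.3299.
At M' = 129: y* = 22.9949. Change: 22.9949 − 15.3299 = 7.665.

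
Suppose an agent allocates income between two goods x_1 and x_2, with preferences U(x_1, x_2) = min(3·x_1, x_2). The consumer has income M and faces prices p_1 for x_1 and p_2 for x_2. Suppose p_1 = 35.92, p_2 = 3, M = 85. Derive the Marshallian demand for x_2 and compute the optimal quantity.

x_2* = 5.6768

Leontief preferences: the optimum is at the kink where x_1/1 = x_2/3, i.e. x_2 = 3·x_1.
Budget: p_1·x_1 + p_2·3·x_1 = M, so (p_1 + 3·p_2)·x_1 = M.
Demand: x_1*(p_1,p_2,M) = M/(p_1 + 3·p_2), x_2* = 3·M/(p_1 + 3·p_2).
Here 35.92 + 3·3 = 44.92, giving x_2* = 5.6768.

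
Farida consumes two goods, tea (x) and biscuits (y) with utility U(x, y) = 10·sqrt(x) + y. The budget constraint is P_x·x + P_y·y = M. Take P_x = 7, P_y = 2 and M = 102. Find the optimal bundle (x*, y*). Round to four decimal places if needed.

Solve: √x = 5·P_y/P_x, so x*(P_x,P_y) = (5·P_y/P_x)², and y* = (M − P_x·x*)/P_y.
Plugging in: x* = (5·2/7)² = 2.0408, y* = 43.8571.

x* = 2.0408, y* = 43.8571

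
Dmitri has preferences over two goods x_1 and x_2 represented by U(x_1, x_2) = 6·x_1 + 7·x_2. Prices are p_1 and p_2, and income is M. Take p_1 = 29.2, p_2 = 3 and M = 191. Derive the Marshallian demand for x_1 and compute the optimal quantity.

Linear utility — the consumer picks whichever good has higher MU/price: 6/29.2 = 0.2055 vs 7/3 = 2.3333.
x_2 gives more utility per dollar, so spend all income on x_2: x_2* = M/p_2, x_1* = 0.
Numerically: x_1* = 0, x_2* = 63.6667.

x_1* = 0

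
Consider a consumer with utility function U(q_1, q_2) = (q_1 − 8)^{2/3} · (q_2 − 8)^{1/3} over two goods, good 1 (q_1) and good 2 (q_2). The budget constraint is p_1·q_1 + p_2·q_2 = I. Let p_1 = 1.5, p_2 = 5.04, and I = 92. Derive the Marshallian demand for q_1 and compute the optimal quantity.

q_1* = 25.6356

MRS = 2·(q_2−8)/(q_1−8). Tangency with p_1/p_2 gives q_2−8 = (1/2)·(p_1/p_2)·(q_1−8).
After buying the subsistence bundle (8, 8), a share 2/3 of the remaining income goes to q_1: q_1* = 8 + 2/3·(I − 8p_1 − 8p_2)/p_1.
Discretionary income = 92 − 8·1.5 − 8·5.04 = 39.68; q_1* = 8 + 2/3·39.68/1.5 = 25.6356.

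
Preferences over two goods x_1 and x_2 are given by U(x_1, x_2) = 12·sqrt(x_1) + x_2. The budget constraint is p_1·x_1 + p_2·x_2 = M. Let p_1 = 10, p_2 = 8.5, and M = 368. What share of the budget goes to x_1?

share on x_1 = 0.7068

Utility is quasi-linear in x_2; the FOC for x_1 is 6/√x_1 = p_1/p_2.
Thus x_1* = (6·p_2/p_1)² — independent of M — with the rest of income spent on x_2.
Plugging in: x_1* = (6·8.5/10)² = 26.01, x_2* = 12.6941.
Expenditure on x_1: 10·26.01 = 260.1; share = 0.7068.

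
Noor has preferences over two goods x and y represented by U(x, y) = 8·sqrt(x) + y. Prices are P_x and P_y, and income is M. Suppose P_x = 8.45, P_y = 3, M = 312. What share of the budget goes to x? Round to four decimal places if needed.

share on x = 0.0546

Set MRS = P_x/P_y: 4·x^(−1/2) = P_x/P_y.
Thus x* = (4·P_y/P_x)² — independent of M — with the rest of income spent on y.
Plugging in: x* = (4·3/8.45)² = 2.0167, y* = 98.3195.
Expenditure on x: 8.45·2.0167 = 17.0414; share = 0.0546.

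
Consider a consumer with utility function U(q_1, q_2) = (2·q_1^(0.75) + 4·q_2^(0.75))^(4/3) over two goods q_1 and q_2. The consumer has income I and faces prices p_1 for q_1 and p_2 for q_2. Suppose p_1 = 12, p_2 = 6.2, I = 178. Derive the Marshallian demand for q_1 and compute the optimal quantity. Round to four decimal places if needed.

q_1* = 0.1268

MU_q_1 ∝ 2·q_1^(-0.25), MU_q_2 ∝ 4·q_2^(-0.25), so MRS = (1/2)·(q_2/q_1)^(0.25) = p_1/p_2.
Hence q_2/q_1 = (2·p_1/p_2)^(1/(0.25)), i.e. raised to the 4 power.
With the ratio pinned down, the budget gives q_1* = I/(p_1 + p_2·(q_2/q_1)) and q_2* = (q_2/q_1)·q_1*.
Numerically q_2/q_1 = 224.531981, so q_1* = 178/(12 + 6.2·224.531981) = 0.1268.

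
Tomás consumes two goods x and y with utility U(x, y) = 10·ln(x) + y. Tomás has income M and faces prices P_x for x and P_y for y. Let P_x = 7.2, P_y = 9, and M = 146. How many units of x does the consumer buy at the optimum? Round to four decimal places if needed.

x* = 12.5

MU_x = 10/x, MU_y = 1. Tangency: 10/x = P_x/P_y.
So x*(P_x,P_y) = 10·P_y/P_x, independent of income; and y* = (M − 10·P_y)/P_y.
At the given prices: x* = 10·9/7.2 = 12.5.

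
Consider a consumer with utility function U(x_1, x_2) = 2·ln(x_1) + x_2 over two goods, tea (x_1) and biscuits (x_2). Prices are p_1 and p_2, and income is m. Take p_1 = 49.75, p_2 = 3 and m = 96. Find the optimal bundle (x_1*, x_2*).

x_1* = 0.1206, x_2* = 30

MU_x_1 = 2/x_1, MU_x_2 = 1. Tangency: 2/x_1 = p_1/p_2.
So x_1*(p_1,p_2) = 2·p_2/p_1, independent of income; and x_2* = (m − 2·p_2)/p_2.
At the given prices: x_1* = 2·3/49.75 = 0.1206, and x_2* = 30.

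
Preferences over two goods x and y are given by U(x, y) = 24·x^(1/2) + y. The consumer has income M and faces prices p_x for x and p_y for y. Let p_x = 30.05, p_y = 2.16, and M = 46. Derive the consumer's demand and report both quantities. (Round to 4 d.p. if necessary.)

MU_x = 12/√x, MU_y = 1. Tangency: 12/√x = p_x/p_y.
Thus x* = (12·p_y/p_x)² — independent of M — with the rest of income spent on y.
Plugging in: x* = (12·2.16/30.05)² = 0.744, y* = 10.9455.

x* = 0.744, y* = 10.9455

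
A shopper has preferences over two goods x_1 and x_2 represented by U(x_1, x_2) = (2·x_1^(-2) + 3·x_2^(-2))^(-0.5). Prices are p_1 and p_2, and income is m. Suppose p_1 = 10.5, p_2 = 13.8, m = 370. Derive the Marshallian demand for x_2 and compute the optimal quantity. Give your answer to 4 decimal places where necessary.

x_2* = 15.5153

Substitute x_2 = (x_2/x_1)·x_1 into the budget: x_1* = m/(p_1 + p_2·(x_2/x_1)).
Numerically x_2/x_1 = 1.045042, so x_1* = 370/(10.5 + 13.8·1.045042) = 14.8466 and x_2* = 1.045042·14.8466 = 15.5153.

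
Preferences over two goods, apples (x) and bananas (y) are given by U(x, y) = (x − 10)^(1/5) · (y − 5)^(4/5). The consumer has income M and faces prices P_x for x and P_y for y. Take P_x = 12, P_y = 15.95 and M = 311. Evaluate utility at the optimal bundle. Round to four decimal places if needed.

This is Cobb-Douglas in (x−10, y−5): tangency gives 0.2·P_y·(y−5) = 0.8·P_x·(x−10).
After buying the subsistence bundle (10, 5), a share 0.2 of the remaining income goes to x: x* = 10 + 0.2·(M − 10P_x − 5P_y)/P_x.
Discretionary income = 311 − 10·12 − 5·15.95 = 111.25; x* = 10 + 0.2·111.25/12 = 11.8542; y* = 5 + 0.8·111.25/15.95 = 10.5799.
Utility at the optimum: U(11.8542, 10.5799) = 4.4764.

V = 4.4764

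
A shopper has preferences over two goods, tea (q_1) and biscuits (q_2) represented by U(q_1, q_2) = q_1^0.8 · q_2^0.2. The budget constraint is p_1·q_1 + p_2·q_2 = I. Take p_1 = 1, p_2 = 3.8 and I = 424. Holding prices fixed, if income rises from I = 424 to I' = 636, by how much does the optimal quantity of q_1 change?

Tangency: MRS = 4·q_2/q_1 = p_1/p_2.
Rearranging, p_2·q_2 = (1/4)·p_1·q_1. Substituting into the budget gives p_1·q_1·(1 + (1/4)) = I.
Demand: q_1*(p_1,p_2,I) = 0.8·I/p_1 and q_2* = 0.2·I/p_2.
At p_1=1, p_2=3.8, I=424: q_1* = 0.8·424/1 = 339.2.
At I' = 636: q_1* = 508.8. Change: 508.8 − 339.2 = 169.6.

Δq_1* = 169.6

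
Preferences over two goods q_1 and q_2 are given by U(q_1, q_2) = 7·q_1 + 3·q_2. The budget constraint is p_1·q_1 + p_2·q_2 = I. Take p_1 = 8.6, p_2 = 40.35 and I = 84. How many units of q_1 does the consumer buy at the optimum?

q_1* = 9.7674

Perfect substitutes: compare marginal utility per dollar. 7/p_1 vs 3/p_2 → 0.814 vs 0.0743.
q_1 gives more utility per dollar, so spend all income on q_1: q_1* = I/p_1, q_2* = 0.
Numerically: q_1* = 9.7674, q_2* = 0.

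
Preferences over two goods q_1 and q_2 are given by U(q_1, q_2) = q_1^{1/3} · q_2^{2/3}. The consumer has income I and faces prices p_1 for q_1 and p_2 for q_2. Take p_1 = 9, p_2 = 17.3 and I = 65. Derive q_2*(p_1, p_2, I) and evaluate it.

q_2* = 2.5048

Demand: q_1*(p_1,p_2,I) = 1/3·I/p_1 and q_2* = 2/3·I/p_2.
At p_1=9, p_2=17.3, I=65: q_2* = 2/3·65/17.3 = 2.5048.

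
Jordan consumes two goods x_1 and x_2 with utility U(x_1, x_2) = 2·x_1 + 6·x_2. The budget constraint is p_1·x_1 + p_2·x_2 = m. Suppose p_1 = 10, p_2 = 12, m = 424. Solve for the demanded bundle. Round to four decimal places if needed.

Linear utility — the consumer picks whichever good has higher MU/price: 2/10 = 0.2 vs 6/12 = 0.5.
x_2 gives more utility per dollar, so spend all income on x_2: x_2* = m/p_2, x_1* = 0.
Numerically: x_1* = 0, x_2* = 35.3333.

x_1* = 0, x_2* = 35.3333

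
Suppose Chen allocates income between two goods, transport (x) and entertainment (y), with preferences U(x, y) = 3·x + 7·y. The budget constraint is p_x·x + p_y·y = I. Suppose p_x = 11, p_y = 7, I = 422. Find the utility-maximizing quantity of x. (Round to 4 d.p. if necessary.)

x* = 0

Linear utility — the consumer picks whichever good has higher MU/price: 3/11 = 0.2727 vs 7/7 = 1.
y gives more utility per dollar, so spend all income on y: y* = I/p_y, x* = 0.
Numerically: x* = 0, y* = 60.2857.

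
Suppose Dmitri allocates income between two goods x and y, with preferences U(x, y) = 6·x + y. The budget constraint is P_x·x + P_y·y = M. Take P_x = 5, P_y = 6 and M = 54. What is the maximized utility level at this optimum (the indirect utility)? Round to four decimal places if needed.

Numerically: x* = 10.8, y* = 0.
Utility at the optimum: U(10.8, 0) = 64.8.

V = 64.8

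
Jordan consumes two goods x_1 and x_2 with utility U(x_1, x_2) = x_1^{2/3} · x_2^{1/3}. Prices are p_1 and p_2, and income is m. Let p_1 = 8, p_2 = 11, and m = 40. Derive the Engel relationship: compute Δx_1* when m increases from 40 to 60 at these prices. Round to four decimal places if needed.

Δx_1* = 1.6667

The MRS is 2·x_2/x_1. Set MRS = p_1/p_2.
Rearranging, p_2·x_2 = (1/2)·p_1·x_1. Substituting into the budget gives p_1·x_1·(1 + (1/2)) = m.
Demand: x_1*(p_1,p_2,m) = 2/3·m/p_1 and x_2* = 1/3·m/p_2.
At p_1=8, p_2=11, m=40: x_1* = 2/3·40/8 = 3.3333.
At m' = 60: x_1* = 5. Change: 5 − 3.3333 = 1.6667.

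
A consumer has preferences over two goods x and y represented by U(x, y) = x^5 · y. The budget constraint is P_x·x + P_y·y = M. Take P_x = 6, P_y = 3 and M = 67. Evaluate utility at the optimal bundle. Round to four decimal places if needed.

V = 259725.0443

MU_x/MU_y = (5·y)/(x); tangency sets this equal to P_x/P_y.
So 5·P_y·y = P_x·x; combined with the budget, a share 5/6 of income goes to x.
Demand: x*(P_x,P_y,M) = 5/6·M/P_x and y* = 1/6·M/P_y.
At P_x=6, P_y=3, M=67: x* = 5/6·67/6 = 9.3056, y* = 3.7222.
Utility at the optimum: U(9.3056, 3.7222) = 259725.0443.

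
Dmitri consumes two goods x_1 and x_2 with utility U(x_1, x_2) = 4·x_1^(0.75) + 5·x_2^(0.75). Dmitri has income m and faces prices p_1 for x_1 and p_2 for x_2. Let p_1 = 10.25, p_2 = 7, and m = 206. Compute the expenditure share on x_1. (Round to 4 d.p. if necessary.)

MRS = MU_x_1/MU_x_2 = (4/5)·(x_2/x_1)^(0.25). Set equal to p_1/p_2.
Solve for the ratio: x_2/x_1 = [(5/4)·p_1/p_2]^(4).
With the ratio pinned down, the budget gives x_1* = m/(p_1 + p_2·(x_2/x_1)) and x_2* = (x_2/x_1)·x_1*.
Numerically x_2/x_1 = 11.223889, so x_1* = 206/(10.25 + 7·11.223889) = 2.3194 and x_2* = 11.223889·2.3194 = 26.0324.
Expenditure on x_1: 10.25·2.3194 = 23.7735; share = 0.1154.

share on x_1 = 0.1154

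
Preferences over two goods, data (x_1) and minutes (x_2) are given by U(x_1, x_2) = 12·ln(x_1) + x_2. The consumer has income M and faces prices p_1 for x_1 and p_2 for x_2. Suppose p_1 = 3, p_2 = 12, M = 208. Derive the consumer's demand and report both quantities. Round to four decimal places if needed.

Set MRS = p_1/p_2: (12/x_1)/1 = p_1/p_2.
So x_1*(p_1,p_2) = 12·p_2/p_1, independent of income; and x_2* = (M − 12·p_2)/p_2.
At the given prices: x_1* = 12·12/3 = 48, and x_2* = 5.3333.

x_1* = 48, x_2* = 5.3333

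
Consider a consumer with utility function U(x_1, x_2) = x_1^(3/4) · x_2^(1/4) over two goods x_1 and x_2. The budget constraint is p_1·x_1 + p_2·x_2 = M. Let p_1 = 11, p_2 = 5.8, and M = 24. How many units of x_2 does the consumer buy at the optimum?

The MRS is 3·x_2/x_1. Set MRS = p_1/p_2.
Rearranging, p_2·x_2 = (1/3)·p_1·x_1. Substituting into the budget gives p_1·x_1·(1 + (1/3)) = M.
Demand: x_1*(p_1,p_2,M) = 0.75·M/p_1 and x_2* = 0.25·M/p_2.
At p_1=11, p_2=5.8, M=24: x_2* = 0.25·24/5.8 = 1.0345.

x_2* = 1.0345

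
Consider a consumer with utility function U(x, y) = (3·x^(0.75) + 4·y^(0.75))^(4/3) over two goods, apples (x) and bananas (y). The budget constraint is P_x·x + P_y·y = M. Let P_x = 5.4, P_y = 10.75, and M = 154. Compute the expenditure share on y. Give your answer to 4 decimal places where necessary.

Substitute y = (y/x)·x into the budget: x* = M/(P_x + P_y·(y/x)).
Numerically y/x = 0.201232, so x* = 154/(5.4 + 10.75·0.201232) = 20.3616 and y* = 0.201232·20.3616 = 4.0974.
Expenditure on y: 10.75·4.0974 = 44.0471; share = 0.286.

share on y = 0.286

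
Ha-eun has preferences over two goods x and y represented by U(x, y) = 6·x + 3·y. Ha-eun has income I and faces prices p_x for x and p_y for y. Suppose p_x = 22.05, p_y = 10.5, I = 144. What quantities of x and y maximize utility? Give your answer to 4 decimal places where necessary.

x* = 0, y* = 13.7143

Perfect substitutes: compare marginal utility per dollar. 6/p_x vs 3/p_y → 0.2721 vs 0.2857.
y gives more utility per dollar, so spend all income on y: y* = I/p_y, x* = 0.
Numerically: x* = 0, y* = 13.7143.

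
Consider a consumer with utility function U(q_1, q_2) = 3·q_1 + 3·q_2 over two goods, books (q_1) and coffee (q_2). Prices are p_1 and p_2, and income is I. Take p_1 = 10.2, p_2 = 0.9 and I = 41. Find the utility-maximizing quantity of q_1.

q_1* = 0

Linear utility — the consumer picks whichever good has higher MU/price: 3/10.2 = 0.2941 vs 3/0.9 = 3.3333.
q_2 gives more utility per dollar, so spend all income on q_2: q_2* = I/p_2, q_1* = 0.
Numerically: q_1* = 0, q_2* = 45.5556.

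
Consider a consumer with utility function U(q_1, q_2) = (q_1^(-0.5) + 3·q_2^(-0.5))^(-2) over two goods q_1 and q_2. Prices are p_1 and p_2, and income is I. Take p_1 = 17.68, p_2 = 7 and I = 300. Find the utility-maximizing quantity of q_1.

MU_q_1 ∝ q_1^(-1.5), MU_q_2 ∝ 3·q_2^(-1.5), so MRS = (1/3)·(q_2/q_1)^(1.5) = p_1/p_2.
Solve for the ratio: q_2/q_1 = [3·p_1/p_2]^(2/3).
With the ratio pinned down, the budget gives q_1* = I/(p_1 + p_2·(q_2/q_1)) and q_2* = (q_2/q_1)·q_1*.
Numerically q_2/q_1 = 3.857776, so q_1* = 300/(17.68 + 7·3.857776) = 6.7137.

q_1* = 6.7137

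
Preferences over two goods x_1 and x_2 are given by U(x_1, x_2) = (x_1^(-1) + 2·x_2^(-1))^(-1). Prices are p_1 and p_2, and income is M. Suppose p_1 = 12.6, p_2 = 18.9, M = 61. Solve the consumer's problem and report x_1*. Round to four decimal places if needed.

x_1* = 1.772

Numerically x_2/x_1 = 1.154701, so x_1* = 61/(12.6 + 18.9·1.154701) = 1.772.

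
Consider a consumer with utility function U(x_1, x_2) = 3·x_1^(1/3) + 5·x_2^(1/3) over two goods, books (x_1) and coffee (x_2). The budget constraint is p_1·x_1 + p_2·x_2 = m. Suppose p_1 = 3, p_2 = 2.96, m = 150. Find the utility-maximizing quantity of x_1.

MU_x_1 ∝ 3·x_1^(-2/3), MU_x_2 ∝ 5·x_2^(-2/3), so MRS = (3/5)·(x_2/x_1)^(2/3) = p_1/p_2.
Solve for the ratio: x_2/x_1 = [(5/3)·p_1/p_2]^(1.5).
Substitute x_2 = (x_2/x_1)·x_1 into the budget: x_1* = m/(p_1 + p_2·(x_2/x_1)).
Numerically x_2/x_1 = 2.195419, so x_1* = 150/(3 + 2.96·2.195419) = 15.7921.

x_1* = 15.7921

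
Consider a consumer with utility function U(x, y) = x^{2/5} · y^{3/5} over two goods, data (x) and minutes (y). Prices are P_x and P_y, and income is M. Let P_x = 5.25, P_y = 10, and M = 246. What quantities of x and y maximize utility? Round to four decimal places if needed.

x* = 18.7429, y* = 14.76

The MRS is (2/3)·y/x. Set MRS = P_x/P_y.
Rearranging, P_y·y = (3/2)·P_x·x. Substituting into the budget gives P_x·x·(1 + (3/2)) = M.
Demand: x*(P_x,P_y,M) = 0.4·M/P_x and y* = 0.6·M/P_y.
At P_x=5.25, P_y=10, M=246: x* = 0.4·246/5.25 = 18.7429, y* = 14.76.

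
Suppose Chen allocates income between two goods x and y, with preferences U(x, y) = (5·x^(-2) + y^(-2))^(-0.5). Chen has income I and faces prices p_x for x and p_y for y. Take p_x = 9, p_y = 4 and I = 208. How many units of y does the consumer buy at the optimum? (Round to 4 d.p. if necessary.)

y* = 13.2109

Numerically y/x = 0.766309, so x* = 208/(9 + 4·0.766309) = 17.2396 and y* = 0.766309·17.2396 = 13.2109.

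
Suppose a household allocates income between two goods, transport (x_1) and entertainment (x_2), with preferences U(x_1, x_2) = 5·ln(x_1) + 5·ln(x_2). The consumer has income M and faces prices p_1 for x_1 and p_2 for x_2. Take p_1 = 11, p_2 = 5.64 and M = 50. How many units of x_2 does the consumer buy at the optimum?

The MRS is x_2/x_1. Set MRS = p_1/p_2.
Rearranging, p_2·x_2 = p_1·x_1. Substituting into the budget gives p_1·x_1·(1 + 1) = M.
Demand: x_1*(p_1,p_2,M) = 0.5·M/p_1 and x_2* = 0.5·M/p_2.
At p_1=11, p_2=5.64, M=50: x_2* = 0.5·50/5.64 = 4.4326.

x_2* = 4.4326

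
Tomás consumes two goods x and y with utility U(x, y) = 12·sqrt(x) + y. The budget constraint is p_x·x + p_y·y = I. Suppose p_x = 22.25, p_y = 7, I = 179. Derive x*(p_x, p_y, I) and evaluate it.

Thus x* = (6·p_y/p_x)² — independent of I — with the rest of income spent on y.
Plugging in: x* = (6·7/22.25)² = 3.5632.

x* = 3.5632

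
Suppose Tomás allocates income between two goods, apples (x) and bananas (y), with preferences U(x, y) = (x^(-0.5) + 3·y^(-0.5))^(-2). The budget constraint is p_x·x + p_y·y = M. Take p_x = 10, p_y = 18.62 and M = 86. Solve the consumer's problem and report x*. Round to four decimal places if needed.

MRS = MU_x/MU_y = (1/3)·(y/x)^(1.5). Set equal to p_x/p_y.
Solve for the ratio: y/x = [3·p_x/p_y]^(2/3).
Substitute y = (y/x)·x into the budget: x* = M/(p_x + p_y·(y/x)).
Numerically y/x = 1.374341, so x* = 86/(10 + 18.62·1.374341) = 2.4164.

x* = 2.4164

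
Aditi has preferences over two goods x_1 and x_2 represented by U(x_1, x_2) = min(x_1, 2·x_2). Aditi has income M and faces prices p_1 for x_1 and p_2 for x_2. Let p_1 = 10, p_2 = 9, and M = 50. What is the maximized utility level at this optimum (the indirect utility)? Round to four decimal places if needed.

V = 3.4483

With perfect complements, no substitution: consume in ratio x_1:x_2 = 2:1.
Budget: p_1·x_1 + p_2·(1/2)·x_1 = M, so (2·p_1 + p_2)·x_1 = 2·M.
Demand: x_1*(p_1,p_2,M) = 2·M/(2·p_1 + p_2), x_2* = M/(2·p_1 + p_2).
Here 2·10 + 9 = 29, giving x_1* = 3.4483 and x_2* = 1.7241.
Utility at the optimum: U(3.4483, 1.7241) = 3.4483.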